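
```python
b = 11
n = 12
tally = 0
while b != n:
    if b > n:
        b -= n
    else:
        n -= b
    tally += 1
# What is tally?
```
Trace:
  b=11
  b=11, n=12
  b=11, n=12, tally=0
  b=11, n=1, tally=1
  b=10, n=1, tally=2
  b=9, n=1, tally=3
  b=8, n=1, tally=4
  b=7, n=1, tally=5
  b=6, n=1, tally=6
  b=5, n=1, tally=7
  b=4, n=1, tally=8
  b=3, n=1, tally=9
  b=2, n=1, tally=10
  b=1, n=1, tally=11

Final answer: 11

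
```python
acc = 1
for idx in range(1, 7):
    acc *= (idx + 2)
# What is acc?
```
Trace:
  acc=1
  acc=3, idx=1
  acc=12, idx=2
  acc=60, idx=3
  acc=360, idx=4
  acc=2520, idx=5
  acc=20160, idx=6

Final answer: 20160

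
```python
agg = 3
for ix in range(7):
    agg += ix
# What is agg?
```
Trace:
  agg=3
  agg=3, ix=0
  agg=4, ix=1
  agg=6, ix=2
  agg=9, ix=3
  agg=13, ix=4
  agg=18, ix=5
  agg=24, ix=6

Final answer: 24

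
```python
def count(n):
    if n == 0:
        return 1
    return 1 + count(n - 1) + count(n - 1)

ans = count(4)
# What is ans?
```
Call trace (a repeated sub-call is expanded the first time; later identical calls just restate its return value):
count(n=4)
  count(n=3)
    count(n=2)
      count(n=1)
        count(n=0)
        -> return 1
        count(n=0)
        -> return 1
      -> return 3
      count(n=1) -> return 3  (same call as traced above)
    -> return 7
    count(n=2) -> return 7  (same call as traced above)
  -> return 15
  count(n=3) -> return 15  (same call as traced above)
-> return 31

Final answer: 31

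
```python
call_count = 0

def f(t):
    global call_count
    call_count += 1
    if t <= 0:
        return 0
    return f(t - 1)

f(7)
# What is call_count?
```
Call trace:
f(t=7)
  f(t=6)
    f(t=5)
      f(t=4)
        f(t=3)
          f(t=2)
            f(t=1)
              f(t=0)
              -> return 0
            -> return 0
          -> return 0
        -> return 0
      -> return 0
    -> return 0
  -> return 0
-> return 0

call_count is incremented once per call. f is entered once for each t = 7, 6, 5, 4, 3, 2, 1, 0 (the t <= 0 call returns without recursing), i.e. 7 + 1 calls.
call_count = 8

Final answer: 8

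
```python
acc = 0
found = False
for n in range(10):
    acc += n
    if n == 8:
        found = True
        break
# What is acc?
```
Trace:
  acc=0
  acc=0, found=False
  acc=0, found=False, n=0
  acc=1, found=False, n=1
  acc=3, found=False, n=2
  acc=6, found=False, n=3
  acc=10, found=False, n=4
  acc=15, found=False, n=5
  acc=21, found=False, n=6
  acc=28, found=False, n=7
  acc=36, found=True, n=8

Final answer: 36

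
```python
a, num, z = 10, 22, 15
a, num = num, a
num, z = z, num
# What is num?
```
Trace:
  a=10, num=22, z=15
  a=22, num=10, z=15
  a=22, num=15, z=10

Final answer: 15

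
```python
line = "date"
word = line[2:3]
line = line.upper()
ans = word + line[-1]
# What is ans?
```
Trace:
  line='date'
  line='date', word='t'
  line='DATE', word='t'
  line='DATE', word='t', ans='tE'

Final answer: 'tE'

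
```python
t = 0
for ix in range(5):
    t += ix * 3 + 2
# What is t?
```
Trace:
  t=0
  t=2, ix=0
  t=7, ix=1
  t=15, ix=2
  t=26, ix=3
  t=40, ix=4

Final answer: 40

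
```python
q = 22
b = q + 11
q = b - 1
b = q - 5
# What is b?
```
Trace:
  q=22
  q=22, b=33
  q=32, b=33
  q=32, b=27

Final answer: 27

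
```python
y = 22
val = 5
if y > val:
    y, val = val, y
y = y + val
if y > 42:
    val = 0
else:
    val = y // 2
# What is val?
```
Trace:
  y=22
  y=22, val=5
  y=5, val=22
  y=27, val=22
  y=27, val=13

Final answer: 13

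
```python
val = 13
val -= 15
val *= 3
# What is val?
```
Trace:
  val=13
  val=-2
  val=-6

Final answer: -6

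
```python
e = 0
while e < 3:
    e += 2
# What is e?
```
Trace:
  e=0
  e=2
  e=4

Final answer: 4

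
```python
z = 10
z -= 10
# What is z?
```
Trace:
  z=10
  z=0

Final answer: 0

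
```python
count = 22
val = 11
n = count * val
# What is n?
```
Trace:
  count=22
  count=22, val=11
  count=22, val=11, n=242

Final answer: 242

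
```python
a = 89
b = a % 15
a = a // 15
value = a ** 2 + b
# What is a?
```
Trace:
  a=89
  a=89, b=14
  a=5, b=14
  a=5, b=14, value=39

Final answer: 5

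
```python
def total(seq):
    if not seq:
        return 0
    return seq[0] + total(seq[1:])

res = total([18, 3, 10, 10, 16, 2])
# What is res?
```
Call trace:
total(seq=[18, 3, 10, 10, 16, 2])
  total(seq=[3, 10, 10, 16, 2])
    total(seq=[10, 10, 16, 2])
      total(seq=[10, 16, 2])
        total(seq=[16, 2])
          total(seq=[2])
            total(seq=[])
            -> return 0
          -> return 2
        -> return 18
      -> return 28
    -> return 38
  -> return 41
-> return 59

Final answer: 59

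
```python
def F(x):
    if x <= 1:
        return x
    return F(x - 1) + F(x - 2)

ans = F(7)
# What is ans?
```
Call trace (a repeated sub-call is expanded the first time; later identical calls just restate its return value):
F(x=7)
  F(x=6)
    F(x=5)
      F(x=4)
        F(x=3)
          F(x=2)
            F(x=1)
            -> return 1
            F(x=0)
            -> return 0
          -> return 1
          F(x=1)
          -> return 1
        -> return 2
        F(x=2) -> return 1  (same call as traced above)
      -> return 3
      F(x=3) -> return 2  (same call as traced above)
    -> return 5
    F(x=4) -> return 3  (same call as traced above)
  -> return 8
  F(x=5) -> return 5  (same call as traced above)
-> return 13

Final answer: 13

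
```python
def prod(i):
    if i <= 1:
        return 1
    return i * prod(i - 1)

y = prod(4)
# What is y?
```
Call trace:
prod(i=4)
  prod(i=3)
    prod(i=2)
      prod(i=1)
      -> return 1
    -> return 2
  -> return 6
-> return 24

Final answer: 24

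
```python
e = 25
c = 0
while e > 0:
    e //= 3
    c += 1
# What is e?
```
Trace:
  e=25
  e=25, c=0
  e=8, c=1
  e=2, c=2
  e=0, c=3

Final answer: 0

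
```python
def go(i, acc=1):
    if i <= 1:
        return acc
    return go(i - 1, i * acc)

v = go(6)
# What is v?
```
Call trace:
go(i=6, acc=1)
  go(i=5, acc=6)
    go(i=4, acc=30)
      go(i=3, acc=120)
        go(i=2, acc=360)
          go(i=1, acc=720)
          -> return 720
        -> return 720
      -> return 720
    -> return 720
  -> return 720
-> return 720

Final answer: 720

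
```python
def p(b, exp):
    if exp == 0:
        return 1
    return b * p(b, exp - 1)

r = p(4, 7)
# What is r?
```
Call trace:
p(b=4, exp=7)
  p(b=4, exp=6)
    p(b=4, exp=5)
      p(b=4, exp=4)
        p(b=4, exp=3)
          p(b=4, exp=2)
            p(b=4, exp=1)
              p(b=4, exp=0)
              -> return 1
            -> return 4
          -> return 16
        -> return 64
      -> return 256
    -> return 1024
  -> return 4096
-> return 16384

Final answer: 16384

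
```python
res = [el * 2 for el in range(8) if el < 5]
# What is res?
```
Trace:
  el=0
  el=1
  el=2
  el=3
  el=4
  el=5
  el=6
  el=7
  res=[0, 2, 4, 6, 8]

Final answer: [0, 2, 4, 6, 8]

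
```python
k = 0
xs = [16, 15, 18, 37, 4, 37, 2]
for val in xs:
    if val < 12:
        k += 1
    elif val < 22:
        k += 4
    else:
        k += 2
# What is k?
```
Trace:
  k=0
  k=4, val=16
  k=8, val=15
  k=12, val=18
  k=14, val=37
  k=15, val=4
  k=17, val=37
  k=18, val=2

Final answer: 18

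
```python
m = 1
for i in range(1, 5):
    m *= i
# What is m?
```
Trace:
  m=1
  m=1, i=1
  m=2, i=2
  m=6, i=3
  m=24, i=4

Final answer: 24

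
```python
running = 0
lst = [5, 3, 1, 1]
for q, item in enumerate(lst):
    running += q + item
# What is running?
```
Trace:
  running=0
  running=5, q=0, item=5
  running=9, q=1, item=3
  running=12, q=2, item=1
  running=16, q=3, item=1

Final answer: 16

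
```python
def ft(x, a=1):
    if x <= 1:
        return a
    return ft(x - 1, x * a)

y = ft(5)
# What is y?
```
Call trace:
ft(x=5, a=1)
  ft(x=4, a=5)
    ft(x=3, a=20)
      ft(x=2, a=60)
        ft(x=1, a=120)
        -> return 120
      -> return 120
    -> return 120
  -> return 120
-> return 120

Final answer: 120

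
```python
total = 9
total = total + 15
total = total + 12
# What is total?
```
Trace:
  total=9
  total=24
  total=36

Final answer: 36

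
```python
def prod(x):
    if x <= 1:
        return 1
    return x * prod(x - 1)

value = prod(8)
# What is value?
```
Call trace:
prod(x=8)
  prod(x=7)
    prod(x=6)
      prod(x=5)
        prod(x=4)
          prod(x=3)
            prod(x=2)
              prod(x=1)
              -> return 1
            -> return 2
          -> return 6
        -> return 24
      -> return 120
    -> return 720
  -> return 5040
-> return 40320

Final answer: 40320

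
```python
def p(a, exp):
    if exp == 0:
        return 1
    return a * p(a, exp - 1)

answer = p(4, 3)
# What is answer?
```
Call trace:
p(a=4, exp=3)
  p(a=4, exp=2)
    p(a=4, exp=1)
      p(a=4, exp=0)
      -> return 1
    -> return 4
  -> return 16
-> return 64

Final answer: 64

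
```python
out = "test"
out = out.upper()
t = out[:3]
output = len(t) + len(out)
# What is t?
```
Trace:
  out='test'
  out='TEST'
  out='TEST', t='TES'
  out='TEST', t='TES', output=7

Final answer: 'TES'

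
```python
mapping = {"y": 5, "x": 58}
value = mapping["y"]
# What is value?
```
Trace:
  mapping={'y': 5, 'x': 58}
  mapping={'y': 5, 'x': 58}, value=5

Final answer: 5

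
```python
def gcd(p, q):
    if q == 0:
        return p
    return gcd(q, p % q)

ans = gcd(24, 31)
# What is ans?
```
Call trace:
gcd(p=24, q=31)
  gcd(p=31, q=24)
    gcd(p=24, q=7)
      gcd(p=7, q=3)
        gcd(p=3, q=1)
          gcd(p=1, q=0)
          -> return 1
        -> return 1
      -> return 1
    -> return 1
  -> return 1
-> return 1

Final answer: 1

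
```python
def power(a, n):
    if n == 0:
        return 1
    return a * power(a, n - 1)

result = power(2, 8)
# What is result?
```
Call trace:
power(a=2, n=8)
  power(a=2, n=7)
    power(a=2, n=6)
      power(a=2, n=5)
        power(a=2, n=4)
          power(a=2, n=3)
            power(a=2, n=2)
              power(a=2, n=1)
                power(a=2, n=0)
                -> return 1
              -> return 2
            -> return 4
          -> return 8
        -> return 16
      -> return 32
    -> return 64
  -> return 128
-> return 256

Final answer: 256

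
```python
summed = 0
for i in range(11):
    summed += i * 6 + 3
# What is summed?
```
Trace:
  summed=0
  summed=3, i=0
  summed=12, i=1
  summed=27, i=2
  summed=48, i=3
  summed=75, i=4
  summed=108, i=5
  summed=147, i=6
  summed=192, i=7
  summed=243, i=8
  summed=300, i=9
  summed=363, i=10

Final answer: 363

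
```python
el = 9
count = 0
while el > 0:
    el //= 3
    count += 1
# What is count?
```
Trace:
  el=9
  el=9, count=0
  el=3, count=1
  el=1, count=2
  el=0, count=3

Final answer: 3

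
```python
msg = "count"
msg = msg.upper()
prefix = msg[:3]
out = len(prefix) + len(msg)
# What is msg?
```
Trace:
  msg='count'
  msg='COUNT'
  msg='COUNT', prefix='COU'
  msg='COUNT', prefix='COU', out=8

Final answer: 'COUNT'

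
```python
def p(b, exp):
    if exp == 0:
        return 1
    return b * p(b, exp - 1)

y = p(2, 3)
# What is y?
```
Call trace:
p(b=2, exp=3)
  p(b=2, exp=2)
    p(b=2, exp=1)
      p(b=2, exp=0)
      -> return 1
    -> return 2
  -> return 4
-> return 8

Final answer: 8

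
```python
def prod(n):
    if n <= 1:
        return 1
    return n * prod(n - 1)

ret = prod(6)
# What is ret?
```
Call trace:
prod(n=6)
  prod(n=5)
    prod(n=4)
      prod(n=3)
        prod(n=2)
          prod(n=1)
          -> return 1
        -> return 2
      -> return 6
    -> return 24
  -> return 120
-> return 720

Final answer: 720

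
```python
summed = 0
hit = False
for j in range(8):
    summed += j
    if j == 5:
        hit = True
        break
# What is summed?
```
Trace:
  summed=0
  summed=0, hit=False
  summed=0, hit=False, j=0
  summed=1, hit=False, j=1
  summed=3, hit=False, j=2
  summed=6, hit=False, j=3
  summed=10, hit=False, j=4
  summed=15, hit=True, j=5

Final answer: 15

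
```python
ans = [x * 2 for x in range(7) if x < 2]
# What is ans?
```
Trace:
  x=0
  x=1
  x=2
  x=3
  x=4
  x=5
  x=6
  ans=[0, 2]

Final answer: [0, 2]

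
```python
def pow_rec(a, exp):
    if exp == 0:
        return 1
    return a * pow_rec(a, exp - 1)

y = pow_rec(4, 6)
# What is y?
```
Call trace:
pow_rec(a=4, exp=6)
  pow_rec(a=4, exp=5)
    pow_rec(a=4, exp=4)
      pow_rec(a=4, exp=3)
        pow_rec(a=4, exp=2)
          pow_rec(a=4, exp=1)
            pow_rec(a=4, exp=0)
            -> return 1
          -> return 4
        -> return 16
      -> return 64
    -> return 256
  -> return 1024
-> return 4096

Final answer: 4096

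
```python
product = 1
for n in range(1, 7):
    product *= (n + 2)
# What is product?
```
Trace:
  product=1
  product=3, n=1
  product=12, n=2
  product=60, n=3
  product=360, n=4
  product=2520, n=5
  product=20160, n=6

Final answer: 20160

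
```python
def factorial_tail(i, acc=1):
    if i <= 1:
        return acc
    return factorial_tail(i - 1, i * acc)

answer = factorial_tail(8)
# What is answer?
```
Call trace:
factorial_tail(i=8, acc=1)
  factorial_tail(i=7, acc=8)
    factorial_tail(i=6, acc=56)
      factorial_tail(i=5, acc=336)
        factorial_tail(i=4, acc=1680)
          factorial_tail(i=3, acc=6720)
            factorial_tail(i=2, acc=20160)
              factorial_tail(i=1, acc=40320)
              -> return 40320
            -> return 40320
          -> return 40320
        -> return 40320
      -> return 40320
    -> return 40320
  -> return 40320
-> return 40320

Final answer: 40320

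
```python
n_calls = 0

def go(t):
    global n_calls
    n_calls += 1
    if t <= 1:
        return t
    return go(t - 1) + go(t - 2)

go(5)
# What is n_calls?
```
Call trace (a repeated sub-call is expanded the first time; later identical calls just restate its return value):
go(t=5)
  go(t=4)
    go(t=3)
      go(t=2)
        go(t=1)
        -> return 1
        go(t=0)
        -> return 0
      -> return 1
      go(t=1)
      -> return 1
    -> return 2
    go(t=2) -> return 1  (same call as traced above)
  -> return 3
  go(t=3) -> return 2  (same call as traced above)
-> return 5

n_calls is incremented once per call, so count the calls in each subtree. Let C(t) = number of calls made by go(t).
C(0) = C(1) = 1 (base case, no recursion); C(t) = 1 + C(t - 1) + C(t - 2) otherwise.
C(2) = 1 + C(1) + C(0) = 1 + 1 + 1 = 3
C(3) = 1 + C(2) + C(1) = 1 + 3 + 1 = 5
C(4) = 1 + C(3) + C(2) = 1 + 5 + 3 = 9
C(5) = 1 + C(4) + C(3) = 1 + 9 + 5 = 15
n_calls = C(5) = 15

Final answer: 15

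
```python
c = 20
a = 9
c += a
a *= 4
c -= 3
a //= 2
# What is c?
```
Trace:
  c=20
  c=20, a=9
  c=29, a=9
  c=29, a=36
  c=26, a=36
  c=26, a=18

Final answer: 26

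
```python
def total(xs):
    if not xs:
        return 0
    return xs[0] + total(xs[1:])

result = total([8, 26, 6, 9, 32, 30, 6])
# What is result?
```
Call trace:
total(xs=[8, 26, 6, 9, 32, 30, 6])
  total(xs=[26, 6, 9, 32, 30, 6])
    total(xs=[6, 9, 32, 30, 6])
      total(xs=[9, 32, 30, 6])
        total(xs=[32, 30, 6])
          total(xs=[30, 6])
            total(xs=[6])
              total(xs=[])
              -> return 0
            -> return 6
          -> return 36
        -> return 68
      -> return 77
    -> return 83
  -> return 109
-> return 117

Final answer: 117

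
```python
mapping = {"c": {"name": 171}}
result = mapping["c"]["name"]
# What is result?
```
Trace:
  mapping={'c': {'name': 171}}
  mapping={'c': {'name': 171}}, result=171

Final answer: 171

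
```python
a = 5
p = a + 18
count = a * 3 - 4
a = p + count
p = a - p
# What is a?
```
Trace:
  a=5
  a=5, p=23
  a=5, p=23, count=11
  a=34, p=23, count=11
  a=34, p=11, count=11

Final answer: 34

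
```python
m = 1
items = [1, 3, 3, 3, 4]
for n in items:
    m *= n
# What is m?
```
Trace:
  m=1
  m=1, n=1
  m=3, n=3
  m=9, n=3
  m=27, n=3
  m=108, n=4

Final answer: 108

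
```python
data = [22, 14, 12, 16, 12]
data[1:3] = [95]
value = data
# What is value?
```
Trace:
  data=[22, 14, 12, 16, 12]
  data=[22, 95, 16, 12]
  data=[22, 95, 16, 12], value=[22, 95, 16, 12]

Final answer: [22, 95, 16, 12]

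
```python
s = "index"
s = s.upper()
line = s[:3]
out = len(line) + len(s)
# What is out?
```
Trace:
  s='index'
  s='INDEX'
  s='INDEX', line='IND'
  s='INDEX', line='IND', out=8

Final answer: 8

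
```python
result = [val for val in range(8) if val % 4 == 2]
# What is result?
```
Trace:
  val=0
  val=1
  val=2
  val=3
  val=4
  val=5
  val=6
  val=7
  result=[2, 6]

Final answer: [2, 6]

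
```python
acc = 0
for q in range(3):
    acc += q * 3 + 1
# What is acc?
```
Trace:
  acc=0
  acc=1, q=0
  acc=5, q=1
  acc=12, q=2

Final answer: 12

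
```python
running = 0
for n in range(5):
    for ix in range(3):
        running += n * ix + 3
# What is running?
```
Trace:
  running=0
  running=3, n=0, ix=0
  running=6, n=0, ix=1
  running=9, n=0, ix=2
  running=12, n=1, ix=0
  running=16, n=1, ix=1
  running=21, n=1, ix=2
  running=24, n=2, ix=0
  running=29, n=2, ix=1
  running=36, n=2, ix=2
  running=39, n=3, ix=0
  running=45, n=3, ix=1
  running=54, n=3, ix=2
  running=57, n=4, ix=0
  running=64, n=4, ix=1
  running=75, n=4, ix=2

Final answer: 75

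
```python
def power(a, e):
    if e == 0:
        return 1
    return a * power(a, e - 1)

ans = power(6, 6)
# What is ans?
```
Call trace:
power(a=6, e=6)
  power(a=6, e=5)
    power(a=6, e=4)
      power(a=6, e=3)
        power(a=6, e=2)
          power(a=6, e=1)
            power(a=6, e=0)
            -> return 1
          -> return 6
        -> return 36
      -> return 216
    -> return 1296
  -> return 7776
-> return 46656

Final answer: 46656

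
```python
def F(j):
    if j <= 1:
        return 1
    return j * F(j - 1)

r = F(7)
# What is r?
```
Call trace:
F(j=7)
  F(j=6)
    F(j=5)
      F(j=4)
        F(j=3)
          F(j=2)
            F(j=1)
            -> return 1
          -> return 2
        -> return 6
      -> return 24
    -> return 120
  -> return 720
-> return 5040

Final answer: 5040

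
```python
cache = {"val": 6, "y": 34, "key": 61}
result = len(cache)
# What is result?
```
Trace:
  cache={'val': 6, 'y': 34, 'key': 61}
  cache={'val': 6, 'y': 34, 'key': 61}, result=3

Final answer: 3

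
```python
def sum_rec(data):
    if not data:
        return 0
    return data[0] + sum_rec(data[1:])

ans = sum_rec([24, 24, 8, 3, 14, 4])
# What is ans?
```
Call trace:
sum_rec(data=[24, 24, 8, 3, 14, 4])
  sum_rec(data=[24, 8, 3, 14, 4])
    sum_rec(data=[8, 3, 14, 4])
      sum_rec(data=[3, 14, 4])
        sum_rec(data=[14, 4])
          sum_rec(data=[4])
            sum_rec(data=[])
            -> return 0
          -> return 4
        -> return 18
      -> return 21
    -> return 29
  -> return 53
-> return 77

Final answer: 77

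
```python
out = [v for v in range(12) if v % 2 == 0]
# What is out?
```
Trace:
  v=0
  v=1
  v=2
  v=3
  v=4
  v=5
  v=6
  v=7
  v=8
  v=9
  v=10
  v=11
  out=[0, 2, 4, 6, 8, 10]

Final answer: [0, 2, 4, 6, 8, 10]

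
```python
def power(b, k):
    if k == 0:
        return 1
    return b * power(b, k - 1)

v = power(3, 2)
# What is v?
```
Call trace:
power(b=3, k=2)
  power(b=3, k=1)
    power(b=3, k=0)
    -> return 1
  -> return 3
-> return 9

Final answer: 9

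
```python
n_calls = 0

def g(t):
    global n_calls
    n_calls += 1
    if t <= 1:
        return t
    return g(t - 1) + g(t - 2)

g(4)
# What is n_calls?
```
Call trace (a repeated sub-call is expanded the first time; later identical calls just restate its return value):
g(t=4)
  g(t=3)
    g(t=2)
      g(t=1)
      -> return 1
      g(t=0)
      -> return 0
    -> return 1
    g(t=1)
    -> return 1
  -> return 2
  g(t=2) -> return 1  (same call as traced above)
-> return 3

n_calls is incremented once per call, so count the calls in each subtree. Let C(t) = number of calls made by g(t).
C(0) = C(1) = 1 (base case, no recursion); C(t) = 1 + C(t - 1) + C(t - 2) otherwise.
C(2) = 1 + C(1) + C(0) = 1 + 1 + 1 = 3
C(3) = 1 + C(2) + C(1) = 1 + 3 + 1 = 5
C(4) = 1 + C(3) + C(2) = 1 + 5 + 3 = 9
n_calls = C(4) = 9

Final answer: 9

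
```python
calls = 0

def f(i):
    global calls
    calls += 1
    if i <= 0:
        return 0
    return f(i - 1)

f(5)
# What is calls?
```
Call trace:
f(i=5)
  f(i=4)
    f(i=3)
      f(i=2)
        f(i=1)
          f(i=0)
          -> return 0
        -> return 0
      -> return 0
    -> return 0
  -> return 0
-> return 0

calls is incremented once per call. f is entered once for each i = 5, 4, 3, 2, 1, 0 (the i <= 0 call returns without recursing), i.e. 5 + 1 calls.
calls = 6

Final answer: 6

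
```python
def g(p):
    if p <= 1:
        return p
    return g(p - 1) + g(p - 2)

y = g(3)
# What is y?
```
Call trace:
g(p=3)
  g(p=2)
    g(p=1)
    -> return 1
    g(p=0)
    -> return 0
  -> return 1
  g(p=1)
  -> return 1
-> return 2

Final answer: 2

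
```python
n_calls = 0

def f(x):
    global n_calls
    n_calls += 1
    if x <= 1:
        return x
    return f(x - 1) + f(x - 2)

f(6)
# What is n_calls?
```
Call trace (a repeated sub-call is expanded the first time; later identical calls just restate its return value):
f(x=6)
  f(x=5)
    f(x=4)
      f(x=3)
        f(x=2)
          f(x=1)
          -> return 1
          f(x=0)
          -> return 0
        -> return 1
        f(x=1)
        -> return 1
      -> return 2
      f(x=2) -> return 1  (same call as traced above)
    -> return 3
    f(x=3) -> return 2  (same call as traced above)
  -> return 5
  f(x=4) -> return 3  (same call as traced above)
-> return 8

n_calls is incremented once per call, so count the calls in each subtree. Let C(x) = number of calls made by f(x).
C(0) = C(1) = 1 (base case, no recursion); C(x) = 1 + C(x - 1) + C(x - 2) otherwise.
C(2) = 1 + C(1) + C(0) = 1 + 1 + 1 = 3
C(3) = 1 + C(2) + C(1) = 1 + 3 + 1 = 5
C(4) = 1 + C(3) + C(2) = 1 + 5 + 3 = 9
C(5) = 1 + C(4) + C(3) = 1 + 9 + 5 = 15
C(6) = 1 + C(5) + C(4) = 1 + 15 + 9 = 25
n_calls = C(6) = 25

Final answer: 25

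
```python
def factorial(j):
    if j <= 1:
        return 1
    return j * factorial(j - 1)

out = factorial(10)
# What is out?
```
Call trace:
factorial(j=10)
  factorial(j=9)
    factorial(j=8)
      factorial(j=7)
        factorial(j=6)
          factorial(j=5)
            factorial(j=4)
              factorial(j=3)
                factorial(j=2)
                  factorial(j=1)
                  -> return 1
                -> return 2
              -> return 6
            -> return 24
          -> return 120
        -> return 720
      -> return 5040
    -> return 40320
  -> return 362880
-> return 3628800

Final answer: 3628800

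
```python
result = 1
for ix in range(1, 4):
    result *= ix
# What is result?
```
Trace:
  result=1
  result=1, ix=1
  result=2, ix=2
  result=6, ix=3

Final answer: 6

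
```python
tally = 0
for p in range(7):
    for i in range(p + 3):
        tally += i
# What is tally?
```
Trace:
  tally=0
  tally=0, p=0, i=0
  tally=1, p=0, i=1
  tally=3, p=0, i=2
  tally=3, p=1, i=0
  tally=4, p=1, i=1
  tally=6, p=1, i=2
  tally=9, p=1, i=3
  tally=9, p=2, i=0
  tally=10, p=2, i=1
  tally=12, p=2, i=2
  tally=15, p=2, i=3
  tally=19, p=2, i=4
  tally=19, p=3, i=0
  tally=20, p=3, i=1
  tally=22, p=3, i=2
  tally=25, p=3, i=3
  tally=29, p=3, i=4
  tally=34, p=3, i=5
  tally=34, p=4, i=0
  tally=35, p=4, i=1
  tally=37, p=4, i=2
  tally=40, p=4, i=3
  tally=44, p=4, i=4
  tally=49, p=4, i=5
  tally=55, p=4, i=6
  tally=55, p=5, i=0
  tally=56, p=5, i=1
  tally=58, p=5, i=2
  tally=61, p=5, i=3
  tally=65, p=5, i=4
  tally=70, p=5, i=5
  tally=76, p=5, i=6
  tally=83, p=5, i=7
  tally=83, p=6, i=0
  tally=84, p=6, i=1
  tally=86, p=6, i=2
  tally=89, p=6, i=3
  tally=93, p=6, i=4
  tally=98, p=6, i=5
  tally=104, p=6, i=6
  tally=111, p=6, i=7
  tally=119, p=6, i=8

Final answer: 119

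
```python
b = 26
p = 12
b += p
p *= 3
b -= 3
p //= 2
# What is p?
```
Trace:
  b=26
  b=26, p=12
  b=38, p=12
  b=38, p=36
  b=35, p=36
  b=35, p=18

Final answer: 18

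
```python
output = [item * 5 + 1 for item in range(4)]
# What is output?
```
Trace:
  item=0
  item=1
  item=2
  item=3
  output=[1, 6, 11, 16]

Final answer: [1, 6, 11, 16]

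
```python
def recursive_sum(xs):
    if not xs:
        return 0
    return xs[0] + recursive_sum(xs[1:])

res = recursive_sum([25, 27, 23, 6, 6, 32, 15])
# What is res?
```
Call trace:
recursive_sum(xs=[25, 27, 23, 6, 6, 32, 15])
  recursive_sum(xs=[27, 23, 6, 6, 32, 15])
    recursive_sum(xs=[23, 6, 6, 32, 15])
      recursive_sum(xs=[6, 6, 32, 15])
        recursive_sum(xs=[6, 32, 15])
          recursive_sum(xs=[32, 15])
            recursive_sum(xs=[15])
              recursive_sum(xs=[])
              -> return 0
            -> return 15
          -> return 47
        -> return 53
      -> return 59
    -> return 82
  -> return 109
-> return 134

Final answer: 134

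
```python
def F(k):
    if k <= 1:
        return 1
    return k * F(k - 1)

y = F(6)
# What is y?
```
Call trace:
F(k=6)
  F(k=5)
    F(k=4)
      F(k=3)
        F(k=2)
          F(k=1)
          -> return 1
        -> return 2
      -> return 6
    -> return 24
  -> return 120
-> return 720

Final answer: 720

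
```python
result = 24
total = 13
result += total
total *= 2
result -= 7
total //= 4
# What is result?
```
Trace:
  result=24
  result=24, total=13
  result=37, total=13
  result=37, total=26
  result=30, total=26
  result=30, total=6

Final answer: 30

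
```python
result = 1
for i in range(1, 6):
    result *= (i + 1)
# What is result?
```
Trace:
  result=1
  result=2, i=1
  result=6, i=2
  result=24, i=3
  result=120, i=4
  result=720, i=5

Final answer: 720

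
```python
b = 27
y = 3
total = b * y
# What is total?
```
Trace:
  b=27
  b=27, y=3
  b=27, y=3, total=81

Final answer: 81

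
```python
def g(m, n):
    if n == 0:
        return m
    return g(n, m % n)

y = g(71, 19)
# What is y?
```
Call trace:
g(m=71, n=19)
  g(m=19, n=14)
    g(m=14, n=5)
      g(m=5, n=4)
        g(m=4, n=1)
          g(m=1, n=0)
          -> return 1
        -> return 1
      -> return 1
    -> return 1
  -> return 1
-> return 1

Final answer: 1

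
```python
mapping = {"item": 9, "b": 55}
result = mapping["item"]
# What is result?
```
Trace:
  mapping={'item': 9, 'b': 55}
  mapping={'item': 9, 'b': 55}, result=9

Final answer: 9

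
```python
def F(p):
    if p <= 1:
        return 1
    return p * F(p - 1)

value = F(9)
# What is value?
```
Call trace:
F(p=9)
  F(p=8)
    F(p=7)
      F(p=6)
        F(p=5)
          F(p=4)
            F(p=3)
              F(p=2)
                F(p=1)
                -> return 1
              -> return 2
            -> return 6
          -> return 24
        -> return 120
      -> return 720
    -> return 5040
  -> return 40320
-> return 362880

Final answer: 362880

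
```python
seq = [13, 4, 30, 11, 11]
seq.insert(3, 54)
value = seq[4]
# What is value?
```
Trace:
  seq=[13, 4, 30, 11, 11]
  seq=[13, 4, 30, 54, 11, 11]
  seq=[13, 4, 30, 54, 11, 11], value=11

Final answer: 11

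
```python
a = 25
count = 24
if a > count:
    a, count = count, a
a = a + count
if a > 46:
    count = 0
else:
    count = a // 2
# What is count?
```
Trace:
  a=25
  a=25, count=24
  a=24, count=25
  a=49, count=25
  a=49, count=0

Final answer: 0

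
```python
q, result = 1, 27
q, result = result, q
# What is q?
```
Trace:
  q=1, result=27
  q=27, result=1

Final answer: 27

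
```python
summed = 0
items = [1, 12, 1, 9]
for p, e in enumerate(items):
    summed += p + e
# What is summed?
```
Trace:
  summed=0
  summed=1, p=0, e=1
  summed=14, p=1, e=12
  summed=17, p=2, e=1
  summed=29, p=3, e=9

Final answer: 29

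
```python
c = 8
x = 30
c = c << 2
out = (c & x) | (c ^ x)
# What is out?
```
Trace:
  c=8
  c=8, x=30
  c=32, x=30
  c=32, x=30, out=62

Final answer: 62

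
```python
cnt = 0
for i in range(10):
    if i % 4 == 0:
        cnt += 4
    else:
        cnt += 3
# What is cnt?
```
Trace:
  cnt=0
  cnt=4, i=0
  cnt=7, i=1
  cnt=10, i=2
  cnt=13, i=3
  cnt=17, i=4
  cnt=20, i=5
  cnt=23, i=6
  cnt=26, i=7
  cnt=30, i=8
  cnt=33, i=9

Final answer: 33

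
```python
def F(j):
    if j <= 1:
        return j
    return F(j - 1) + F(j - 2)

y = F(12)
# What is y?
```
Call trace (a repeated sub-call is expanded the first time; later identical calls just restate its return value):
F(j=12)
  F(j=11)
    F(j=10)
      F(j=9)
        F(j=8)
          F(j=7)
            F(j=6)
              F(j=5)
                F(j=4)
                  F(j=3)
                    F(j=2)
                      F(j=1)
                      -> return 1
                      F(j=0)
                      -> return 0
                    -> return 1
                    F(j=1)
                    -> return 1
                  -> return 2
                  F(j=2) -> return 1  (same call as traced above)
                -> return 3
                F(j=3) -> return 2  (same call as traced above)
              -> return 5
              F(j=4) -> return 3  (same call as traced above)
            -> return 8
            F(j=5) -> return 5  (same call as traced above)
          -> return 13
          F(j=6) -> return 8  (same call as traced above)
        -> return 21
        F(j=7) -> return 13  (same call as traced above)
      -> return 34
      F(j=8) -> return 21  (same call as traced above)
    -> return 55
    F(j=9) -> return 34  (same call as traced above)
  -> return 89
  F(j=10) -> return 55  (same call as traced above)
-> return 144

Final answer: 144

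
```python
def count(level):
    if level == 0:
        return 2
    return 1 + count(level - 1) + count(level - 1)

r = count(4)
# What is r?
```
Call trace (a repeated sub-call is expanded the first time; later identical calls just restate its return value):
count(level=4)
  count(level=3)
    count(level=2)
      count(level=1)
        count(level=0)
        -> return 2
        count(level=0)
        -> return 2
      -> return 5
      count(level=1) -> return 5  (same call as traced above)
    -> return 11
    count(level=2) -> return 11  (same call as traced above)
  -> return 23
  count(level=3) -> return 23  (same call as traced above)
-> return 47

Final answer: 47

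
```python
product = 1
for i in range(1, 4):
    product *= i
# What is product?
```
Trace:
  product=1
  product=1, i=1
  product=2, i=2
  product=6, i=3

Final answer: 6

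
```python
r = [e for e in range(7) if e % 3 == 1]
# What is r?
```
Trace:
  e=0
  e=1
  e=2
  e=3
  e=4
  e=5
  e=6
  r=[1, 4]

Final answer: [1, 4]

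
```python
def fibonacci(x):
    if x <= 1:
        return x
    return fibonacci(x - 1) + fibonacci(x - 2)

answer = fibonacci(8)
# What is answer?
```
Call trace (a repeated sub-call is expanded the first time; later identical calls just restate its return value):
fibonacci(x=8)
  fibonacci(x=7)
    fibonacci(x=6)
      fibonacci(x=5)
        fibonacci(x=4)
          fibonacci(x=3)
            fibonacci(x=2)
              fibonacci(x=1)
              -> return 1
              fibonacci(x=0)
              -> return 0
            -> return 1
            fibonacci(x=1)
            -> return 1
          -> return 2
          fibonacci(x=2) -> return 1  (same call as traced above)
        -> return 3
        fibonacci(x=3) -> return 2  (same call as traced above)
      -> return 5
      fibonacci(x=4) -> return 3  (same call as traced above)
    -> return 8
    fibonacci(x=5) -> return 5  (same call as traced above)
  -> return 13
  fibonacci(x=6) -> return 8  (same call as traced above)
-> return 21

Final answer: 21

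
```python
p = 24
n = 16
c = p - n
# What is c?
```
Trace:
  p=24
  p=24, n=16
  p=24, n=16, c=8

Final answer: 8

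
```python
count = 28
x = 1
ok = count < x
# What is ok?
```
Trace:
  count=28
  count=28, x=1
  count=28, x=1, ok=False

Final answer: False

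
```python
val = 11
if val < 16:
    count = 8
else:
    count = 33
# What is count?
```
Trace:
  val=11
  val=11, count=8

Final answer: 8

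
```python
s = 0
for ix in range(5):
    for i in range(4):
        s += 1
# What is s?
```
Trace:
  s=0
  s=1, ix=0, i=0
  s=2, ix=0, i=1
  s=3, ix=0, i=2
  s=4, ix=0, i=3
  s=5, ix=1, i=0
  s=6, ix=1, i=1
  s=7, ix=1, i=2
  s=8, ix=1, i=3
  s=9, ix=2, i=0
  s=10, ix=2, i=1
  s=11, ix=2, i=2
  s=12, ix=2, i=3
  s=13, ix=3, i=0
  s=14, ix=3, i=1
  s=15, ix=3, i=2
  s=16, ix=3, i=3
  s=17, ix=4, i=0
  s=18, ix=4, i=1
  s=19, ix=4, i=2
  s=20, ix=4, i=3

Final answer: 20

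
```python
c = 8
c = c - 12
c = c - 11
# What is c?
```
Trace:
  c=8
  c=-4
  c=-15

Final answer: -15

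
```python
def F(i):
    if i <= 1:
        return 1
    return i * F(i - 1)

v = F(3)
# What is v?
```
Call trace:
F(i=3)
  F(i=2)
    F(i=1)
    -> return 1
  -> return 2
-> return 6

Final answer: 6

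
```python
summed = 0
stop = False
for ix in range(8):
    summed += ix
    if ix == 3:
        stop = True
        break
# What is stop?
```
Trace:
  summed=0
  summed=0, stop=False
  summed=0, stop=False, ix=0
  summed=1, stop=False, ix=1
  summed=3, stop=False, ix=2
  summed=6, stop=True, ix=3

Final answer: True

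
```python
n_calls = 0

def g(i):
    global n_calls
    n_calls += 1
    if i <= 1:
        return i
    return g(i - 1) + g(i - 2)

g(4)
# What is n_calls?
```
Call trace (a repeated sub-call is expanded the first time; later identical calls just restate its return value):
g(i=4)
  g(i=3)
    g(i=2)
      g(i=1)
      -> return 1
      g(i=0)
      -> return 0
    -> return 1
    g(i=1)
    -> return 1
  -> return 2
  g(i=2) -> return 1  (same call as traced above)
-> return 3

n_calls is incremented once per call, so count the calls in each subtree. Let C(i) = number of calls made by g(i).
C(0) = C(1) = 1 (base case, no recursion); C(i) = 1 + C(i - 1) + C(i - 2) otherwise.
C(2) = 1 + C(1) + C(0) = 1 + 1 + 1 = 3
C(3) = 1 + C(2) + C(1) = 1 + 3 + 1 = 5
C(4) = 1 + C(3) + C(2) = 1 + 5 + 3 = 9
n_calls = C(4) = 9

Final answer: 9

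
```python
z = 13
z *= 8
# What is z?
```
Trace:
  z=13
  z=104

Final answer: 104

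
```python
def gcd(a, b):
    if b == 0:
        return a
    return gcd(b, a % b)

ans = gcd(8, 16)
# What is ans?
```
Call trace:
gcd(a=8, b=16)
  gcd(a=16, b=8)
    gcd(a=8, b=0)
    -> return 8
  -> return 8
-> return 8

Final answer: 8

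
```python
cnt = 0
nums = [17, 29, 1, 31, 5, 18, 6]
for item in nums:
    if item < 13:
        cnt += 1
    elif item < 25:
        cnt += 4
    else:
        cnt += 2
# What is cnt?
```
Trace:
  cnt=0
  cnt=4, item=17
  cnt=6, item=29
  cnt=7, item=1
  cnt=9, item=31
  cnt=10, item=5
  cnt=14, item=18
  cnt=15, item=6

Final answer: 15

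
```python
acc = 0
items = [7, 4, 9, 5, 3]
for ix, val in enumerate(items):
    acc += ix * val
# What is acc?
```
Trace:
  acc=0
  acc=0, ix=0, val=7
  acc=4, ix=1, val=4
  acc=22, ix=2, val=9
  acc=37, ix=3, val=5
  acc=49, ix=4, val=3

Final answer: 49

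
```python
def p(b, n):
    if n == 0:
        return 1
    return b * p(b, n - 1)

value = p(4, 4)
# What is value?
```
Call trace:
p(b=4, n=4)
  p(b=4, n=3)
    p(b=4, n=2)
      p(b=4, n=1)
        p(b=4, n=0)
        -> return 1
      -> return 4
    -> return 16
  -> return 64
-> return 256

Final answer: 256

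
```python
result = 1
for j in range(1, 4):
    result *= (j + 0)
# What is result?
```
Trace:
  result=1
  result=1, j=1
  result=2, j=2
  result=6, j=3

Final answer: 6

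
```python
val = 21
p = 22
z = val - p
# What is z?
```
Trace:
  val=21
  val=21, p=22
  val=21, p=22, z=-1

Final answer: -1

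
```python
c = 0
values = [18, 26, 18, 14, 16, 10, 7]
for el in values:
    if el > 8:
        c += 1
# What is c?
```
Trace:
  c=0
  c=1, el=18
  c=2, el=26
  c=3, el=18
  c=4, el=14
  c=5, el=16
  c=6, el=10
  c=6, el=7

Final answer: 6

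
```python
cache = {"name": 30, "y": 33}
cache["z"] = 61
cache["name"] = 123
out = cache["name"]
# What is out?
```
Trace:
  cache={'name': 30, 'y': 33}
  cache={'name': 30, 'y': 33, 'z': 61}
  cache={'name': 123, 'y': 33, 'z': 61}
  cache={'name': 123, 'y': 33, 'z': 61}, out=123

Final answer: 123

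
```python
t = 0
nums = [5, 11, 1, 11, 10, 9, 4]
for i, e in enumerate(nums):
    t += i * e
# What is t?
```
Trace:
  t=0
  t=0, i=0, e=5
  t=11, i=1, e=11
  t=13, i=2, e=1
  t=46, i=3, e=11
  t=86, i=4, e=10
  t=131, i=5, e=9
  t=155, i=6, e=4

Final answer: 155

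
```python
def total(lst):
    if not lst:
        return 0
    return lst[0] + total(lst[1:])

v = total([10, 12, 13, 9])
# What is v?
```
Call trace:
total(lst=[10, 12, 13, 9])
  total(lst=[12, 13, 9])
    total(lst=[13, 9])
      total(lst=[9])
        total(lst=[])
        -> return 0
      -> return 9
    -> return 22
  -> return 34
-> return 44

Final answer: 44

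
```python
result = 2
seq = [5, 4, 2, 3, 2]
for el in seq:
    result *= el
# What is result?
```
Trace:
  result=2
  result=10, el=5
  result=40, el=4
  result=80, el=2
  result=240, el=3
  result=480, el=2

Final answer: 480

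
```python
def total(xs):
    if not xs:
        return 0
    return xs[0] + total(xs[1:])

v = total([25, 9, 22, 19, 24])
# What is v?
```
Call trace:
total(xs=[25, 9, 22, 19, 24])
  total(xs=[9, 22, 19, 24])
    total(xs=[22, 19, 24])
      total(xs=[19, 24])
        total(xs=[24])
          total(xs=[])
          -> return 0
        -> return 24
      -> return 43
    -> return 65
  -> return 74
-> return 99

Final answer: 99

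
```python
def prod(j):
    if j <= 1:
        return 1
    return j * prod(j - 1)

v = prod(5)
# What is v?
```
Call trace:
prod(j=5)
  prod(j=4)
    prod(j=3)
      prod(j=2)
        prod(j=1)
        -> return 1
      -> return 2
    -> return 6
  -> return 24
-> return 120

Final answer: 120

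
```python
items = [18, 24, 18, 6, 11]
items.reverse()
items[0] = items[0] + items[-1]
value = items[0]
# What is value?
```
Trace:
  items=[18, 24, 18, 6, 11]
  items=[11, 6, 18, 24, 18]
  items=[29, 6, 18, 24, 18]
  items=[29, 6, 18, 24, 18], value=29

Final answer: 29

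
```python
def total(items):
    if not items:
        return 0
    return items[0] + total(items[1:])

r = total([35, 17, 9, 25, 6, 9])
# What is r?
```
Call trace:
total(items=[35, 17, 9, 25, 6, 9])
  total(items=[17, 9, 25, 6, 9])
    total(items=[9, 25, 6, 9])
      total(items=[25, 6, 9])
        total(items=[6, 9])
          total(items=[9])
            total(items=[])
            -> return 0
          -> return 9
        -> return 15
      -> return 40
    -> return 49
  -> return 66
-> return 101

Final answer: 101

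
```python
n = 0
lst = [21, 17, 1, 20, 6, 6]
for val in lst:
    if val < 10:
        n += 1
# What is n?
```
Trace:
  n=0
  n=0, val=21
  n=0, val=17
  n=1, val=1
  n=1, val=20
  n=2, val=6
  n=3, val=6

Final answer: 3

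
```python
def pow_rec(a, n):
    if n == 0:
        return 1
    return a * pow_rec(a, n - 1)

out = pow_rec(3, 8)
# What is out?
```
Call trace:
pow_rec(a=3, n=8)
  pow_rec(a=3, n=7)
    pow_rec(a=3, n=6)
      pow_rec(a=3, n=5)
        pow_rec(a=3, n=4)
          pow_rec(a=3, n=3)
            pow_rec(a=3, n=2)
              pow_rec(a=3, n=1)
                pow_rec(a=3, n=0)
                -> return 1
              -> return 3
            -> return 9
          -> return 27
        -> return 81
      -> return 243
    -> return 729
  -> return 2187
-> return 6561

Final answer: 6561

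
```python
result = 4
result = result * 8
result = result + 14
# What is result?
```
Trace:
  result=4
  result=32
  result=46

Final answer: 46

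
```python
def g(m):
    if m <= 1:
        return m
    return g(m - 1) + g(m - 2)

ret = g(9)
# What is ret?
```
Call trace (a repeated sub-call is expanded the first time; later identical calls just restate its return value):
g(m=9)
  g(m=8)
    g(m=7)
      g(m=6)
        g(m=5)
          g(m=4)
            g(m=3)
              g(m=2)
                g(m=1)
                -> return 1
                g(m=0)
                -> return 0
              -> return 1
              g(m=1)
              -> return 1
            -> return 2
            g(m=2) -> return 1  (same call as traced above)
          -> return 3
          g(m=3) -> return 2  (same call as traced above)
        -> return 5
        g(m=4) -> return 3  (same call as traced above)
      -> return 8
      g(m=5) -> return 5  (same call as traced above)
    -> return 13
    g(m=6) -> return 8  (same call as traced above)
  -> return 21
  g(m=7) -> return 13  (same call as traced above)
-> return 34

Final answer: 34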